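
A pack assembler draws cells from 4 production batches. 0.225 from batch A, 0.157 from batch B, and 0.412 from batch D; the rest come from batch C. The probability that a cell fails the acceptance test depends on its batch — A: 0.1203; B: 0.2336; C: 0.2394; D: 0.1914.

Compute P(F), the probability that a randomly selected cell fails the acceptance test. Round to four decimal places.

0.1919

P(C) = 1 − (0.225 + 0.157 + 0.412) = 0.206.
By the law of total probability,
P(F) = P(F|A)·P(A) + P(F|B)·P(B) + P(F|C)·P(C) + P(F|D)·P(D)
      = 0.1203·0.225 + 0.2336·0.157 + 0.2394·0.206 + 0.1914·0.412
      = 0.0270675 + 0.0366752 + 0.0493164 + 0.0788568 = 0.1919159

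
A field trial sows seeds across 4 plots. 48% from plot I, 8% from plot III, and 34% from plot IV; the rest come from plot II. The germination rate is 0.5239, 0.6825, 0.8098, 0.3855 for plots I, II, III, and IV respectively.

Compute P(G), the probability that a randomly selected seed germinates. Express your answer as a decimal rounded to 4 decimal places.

P(II) = 1 − (0.48 + 0.08 + 0.34) = 0.1.
P(G) = P(G|I)·P(I) + P(G|II)·P(II) + P(G|III)·P(III) + P(G|IV)·P(IV)
      = 0.5239·0.48 + 0.6825·0.1 + 0.8098·0.08 + 0.3855·0.34
      = 0.251472 + 0.06825 + 0.064784 + 0.13107 = 0.515576

P(G) ≈ 0.5156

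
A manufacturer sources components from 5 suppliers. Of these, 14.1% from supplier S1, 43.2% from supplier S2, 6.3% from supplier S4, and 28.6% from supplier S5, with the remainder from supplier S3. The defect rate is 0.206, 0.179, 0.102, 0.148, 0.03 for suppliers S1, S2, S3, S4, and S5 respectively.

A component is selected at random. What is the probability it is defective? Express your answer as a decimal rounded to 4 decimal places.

0.1322

P(S3) = 1 − (0.141 + 0.432 + 0.063 + 0.286) = 0.078.
By the law of total probability,
P(D) = P(D|S1)·P(S1) + P(D|S2)·P(S2) + P(D|S3)·P(S3) + P(D|S4)·P(S4) + P(D|S5)·P(S5)
      = 0.206·0.141 + 0.179·0.432 + 0.102·0.078 + 0.148·0.063 + 0.03·0.286
      = 0.029046 + 0.077328 + 0.007956 + 0.009324 + 0.00858 = 0.132234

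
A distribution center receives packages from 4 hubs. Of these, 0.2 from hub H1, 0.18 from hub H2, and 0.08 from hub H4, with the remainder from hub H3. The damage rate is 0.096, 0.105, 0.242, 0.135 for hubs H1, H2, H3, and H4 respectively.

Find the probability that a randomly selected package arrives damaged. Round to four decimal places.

P(D) ≈ 0.1796

P(H3) = 1 − (0.2 + 0.18 + 0.08) = 0.54.
P(D) = P(D|H1)·P(H1) + P(D|H2)·P(H2) + P(D|H3)·P(H3) + P(D|H4)·P(H4)
      = 0.096·0.2 + 0.105·0.18 + 0.242·0.54 + 0.135·0.08
      = 0.0192 + 0.0189 + 0.13068 + 0.0108 = 0.17958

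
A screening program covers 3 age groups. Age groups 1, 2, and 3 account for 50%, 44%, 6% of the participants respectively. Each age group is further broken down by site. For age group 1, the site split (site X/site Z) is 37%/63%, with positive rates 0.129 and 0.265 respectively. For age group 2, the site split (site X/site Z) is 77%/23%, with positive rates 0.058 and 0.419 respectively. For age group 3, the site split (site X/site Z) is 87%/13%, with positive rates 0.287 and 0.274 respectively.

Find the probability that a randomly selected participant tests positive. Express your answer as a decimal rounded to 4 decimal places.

P(T) ≈ 0.1865

P(T|1) = 0.37·0.129 + 0.63·0.265 = 0.04773 + 0.16695 = 0.21468
P(T|2) = 0.77·0.058 + 0.23·0.419 = 0.04466 + 0.09637 = 0.14103
P(T|3) = 0.87·0.287 + 0.13·0.274 = 0.24969 + 0.03562 = 0.28531
By total probability over the outer partition,
P(T) = 0.5·0.21468 + 0.44·0.14103 + 0.06·0.28531
      = 0.10734 + 0.0620532 + 0.0171186 = 0.1865118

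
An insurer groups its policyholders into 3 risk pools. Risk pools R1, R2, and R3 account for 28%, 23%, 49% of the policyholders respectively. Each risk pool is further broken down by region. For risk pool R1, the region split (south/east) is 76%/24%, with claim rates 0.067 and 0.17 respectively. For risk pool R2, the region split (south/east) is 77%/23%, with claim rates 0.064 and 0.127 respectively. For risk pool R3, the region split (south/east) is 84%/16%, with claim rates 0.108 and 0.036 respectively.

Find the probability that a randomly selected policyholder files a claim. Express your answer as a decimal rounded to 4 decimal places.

P(C|R1) = 0.76·0.067 + 0.24·0.17 = 0.05092 + 0.0408 = 0.09172
P(C|R2) = 0.77·0.064 + 0.23·0.127 = 0.04928 + 0.02921 = 0.07849
P(C|R3) = 0.84·0.108 + 0.16·0.036 = 0.09072 + 0.00576 = 0.09648
Then overall,
P(C) = 0.28·0.09172 + 0.23·0.07849 + 0.49·0.09648
      = 0.0256816 + 0.0180527 + 0.0472752 = 0.0910095

P(C) ≈ 0.0910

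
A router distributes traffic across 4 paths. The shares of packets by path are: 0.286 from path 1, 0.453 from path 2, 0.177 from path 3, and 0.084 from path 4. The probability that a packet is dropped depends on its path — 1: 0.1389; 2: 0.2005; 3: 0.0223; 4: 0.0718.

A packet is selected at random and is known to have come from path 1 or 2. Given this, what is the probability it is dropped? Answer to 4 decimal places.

P(L|S) ≈ 0.1767

Let S = {1, 2}.
P(S) = 0.286 + 0.453 = 0.739.
P(L ∩ S) = 0.1389·0.286 + 0.2005·0.453 = 0.0397254 + 0.0908265 = 0.1305519.
P(L | S) = 0.1305519 / 0.739 = 0.176660…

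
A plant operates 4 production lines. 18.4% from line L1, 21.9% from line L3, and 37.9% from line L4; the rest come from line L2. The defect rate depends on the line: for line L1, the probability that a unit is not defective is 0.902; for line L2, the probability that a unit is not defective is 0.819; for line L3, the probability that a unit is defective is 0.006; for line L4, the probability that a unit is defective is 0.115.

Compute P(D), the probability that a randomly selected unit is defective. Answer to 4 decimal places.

P(L2) = 1 − (0.184 + 0.219 + 0.379) = 0.218.
P(D|L1) = 1 − 0.902 = 0.098.
P(D|L2) = 1 − 0.819 = 0.181.
By the law of total probability,
P(D) = P(D|L1)·P(L1) + P(D|L2)·P(L2) + P(D|L3)·P(L3) + P(D|L4)·P(L4)
      = 0.098·0.184 + 0.181·0.218 + 0.006·0.219 + 0.115·0.379
      = 0.018032 + 0.039458 + 0.001314 + 0.043585 = 0.102389

P(D) ≈ 0.1024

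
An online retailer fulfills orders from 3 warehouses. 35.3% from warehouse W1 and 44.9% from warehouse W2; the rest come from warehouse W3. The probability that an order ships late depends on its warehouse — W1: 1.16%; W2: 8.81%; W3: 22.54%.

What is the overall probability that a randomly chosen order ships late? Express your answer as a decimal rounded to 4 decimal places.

0.0883

P(W3) = 1 − (0.353 + 0.449) = 0.198.
P(L) = P(L|W1)·P(W1) + P(L|W2)·P(W2) + P(L|W3)·P(W3)
      = 0.0116·0.353 + 0.0881·0.449 + 0.2254·0.198
      = 0.0040948 + 0.0395569 + 0.0446292 = 0.0882809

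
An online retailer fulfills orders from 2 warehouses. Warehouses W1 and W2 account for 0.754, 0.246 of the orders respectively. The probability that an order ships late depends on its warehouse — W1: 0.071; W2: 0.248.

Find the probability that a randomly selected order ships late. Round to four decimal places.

P(L) = P(L|W1)·P(W1) + P(L|W2)·P(W2)
      = 0.071·0.754 + 0.248·0.246
      = 0.053534 + 0.061008 = 0.114542

P(L) ≈ 0.1145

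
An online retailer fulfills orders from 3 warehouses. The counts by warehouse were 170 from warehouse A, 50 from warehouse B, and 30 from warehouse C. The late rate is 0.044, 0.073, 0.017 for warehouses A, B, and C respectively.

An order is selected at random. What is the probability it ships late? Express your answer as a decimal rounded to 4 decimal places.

Total: 170 + 50 + 30 = 250.
P(A) = 170/250 = 0.68. P(B) = 50/250 = 0.2. P(C) = 30/250 = 0.12.
P(L) = P(L|A)·P(A) + P(L|B)·P(B) + P(L|C)·P(C)
      = 0.044·0.68 + 0.073·0.2 + 0.017·0.12
      = 0.02992 + 0.0146 + 0.00204 = 0.04656

0.0466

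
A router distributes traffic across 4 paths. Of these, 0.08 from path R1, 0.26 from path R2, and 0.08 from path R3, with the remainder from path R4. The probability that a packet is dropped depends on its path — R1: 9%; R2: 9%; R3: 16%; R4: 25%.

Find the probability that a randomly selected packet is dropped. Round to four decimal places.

0.1884

P(R4) = 1 − (0.08 + 0.26 + 0.08) = 0.58.
Summing over the partition,
P(L) = P(L|R1)·P(R1) + P(L|R2)·P(R2) + P(L|R3)·P(R3) + P(L|R4)·P(R4)
      = 0.09·0.08 + 0.09·0.26 + 0.16·0.08 + 0.25·0.58
      = 0.0072 + 0.0234 + 0.0128 + 0.145 = 0.1884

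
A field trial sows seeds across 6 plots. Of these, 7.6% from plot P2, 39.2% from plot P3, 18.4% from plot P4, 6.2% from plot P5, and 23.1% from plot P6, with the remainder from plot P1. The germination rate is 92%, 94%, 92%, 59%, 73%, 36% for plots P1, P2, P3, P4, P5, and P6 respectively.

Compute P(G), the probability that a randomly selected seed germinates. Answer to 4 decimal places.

0.7197

P(P1) = 1 − (0.076 + 0.392 + 0.184 + 0.062 + 0.231) = 0.055.
P(G) = P(G|P1)·P(P1) + P(G|P2)·P(P2) + P(G|P3)·P(P3) + P(G|P4)·P(P4) + P(G|P5)·P(P5) + P(G|P6)·P(P6)
      = 0.92·0.055 + 0.94·0.076 + 0.92·0.392 + 0.59·0.184 + 0.73·0.062 + 0.36·0.231
      = 0.0506 + 0.07144 + 0.36064 + 0.10856 + 0.04526 + 0.08316 = 0.71966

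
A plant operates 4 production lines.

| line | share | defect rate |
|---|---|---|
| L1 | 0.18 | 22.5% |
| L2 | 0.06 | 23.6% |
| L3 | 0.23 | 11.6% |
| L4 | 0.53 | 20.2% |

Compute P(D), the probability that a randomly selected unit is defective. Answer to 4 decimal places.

P(D) = P(D|L1)·P(L1) + P(D|L2)·P(L2) + P(D|L3)·P(L3) + P(D|L4)·P(L4)
      = 0.225·0.18 + 0.236·0.06 + 0.116·0.23 + 0.202·0.53
      = 0.0405 + 0.01416 + 0.02668 + 0.10706 = 0.1884

0.1884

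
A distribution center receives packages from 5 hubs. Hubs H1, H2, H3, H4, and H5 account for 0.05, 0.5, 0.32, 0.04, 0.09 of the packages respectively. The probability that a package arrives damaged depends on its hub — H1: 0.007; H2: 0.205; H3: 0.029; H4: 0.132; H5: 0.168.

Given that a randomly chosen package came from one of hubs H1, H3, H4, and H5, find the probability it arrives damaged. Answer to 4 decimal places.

Let S = {H1, H3, H4, H5}.
P(S) = 0.05 + 0.32 + 0.04 + 0.09 = 0.5.
P(D ∩ S) = 0.007·0.05 + 0.029·0.32 + 0.132·0.04 + 0.168·0.09 = 0.00035 + 0.00928 + 0.00528 + 0.01512 = 0.03003.
P(D | S) = 0.03003 / 0.5 = 0.060060…

P(D|S) ≈ 0.0601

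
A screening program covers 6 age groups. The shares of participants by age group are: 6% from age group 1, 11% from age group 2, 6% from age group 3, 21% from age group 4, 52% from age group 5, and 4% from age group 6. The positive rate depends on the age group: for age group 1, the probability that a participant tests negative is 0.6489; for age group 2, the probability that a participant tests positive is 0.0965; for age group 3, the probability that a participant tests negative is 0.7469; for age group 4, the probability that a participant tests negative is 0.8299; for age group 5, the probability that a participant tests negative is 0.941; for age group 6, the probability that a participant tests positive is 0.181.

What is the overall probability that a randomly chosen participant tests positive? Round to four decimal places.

P(T|1) = 1 − 0.6489 = 0.3511.
P(T|3) = 1 − 0.7469 = 0.2531.
P(T|4) = 1 − 0.8299 = 0.1701.
P(T|5) = 1 − 0.941 = 0.059.
P(T) = P(T|1)·P(1) + P(T|2)·P(2) + P(T|3)·P(3) + P(T|4)·P(4) + P(T|5)·P(5) + P(T|6)·P(6)
      = 0.3511·0.06 + 0.0965·0.11 + 0.2531·0.06 + 0.1701·0.21 + 0.059·0.52 + 0.181·0.04
      = 0.021066 + 0.010615 + 0.015186 + 0.035721 + 0.03068 + 0.00724 = 0.120508

0.1205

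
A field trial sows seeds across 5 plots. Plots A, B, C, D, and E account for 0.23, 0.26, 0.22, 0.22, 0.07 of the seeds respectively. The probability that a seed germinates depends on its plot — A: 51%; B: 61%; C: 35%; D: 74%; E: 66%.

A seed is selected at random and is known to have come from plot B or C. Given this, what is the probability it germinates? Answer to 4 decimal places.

P(G|S) ≈ 0.4908

Let S = {B, C}.
P(S) = 0.26 + 0.22 = 0.48.
P(G ∩ S) = 0.61·0.26 + 0.35·0.22 = 0.1586 + 0.077 = 0.2356.
P(G | S) = 0.2356 / 0.48 = 0.490833…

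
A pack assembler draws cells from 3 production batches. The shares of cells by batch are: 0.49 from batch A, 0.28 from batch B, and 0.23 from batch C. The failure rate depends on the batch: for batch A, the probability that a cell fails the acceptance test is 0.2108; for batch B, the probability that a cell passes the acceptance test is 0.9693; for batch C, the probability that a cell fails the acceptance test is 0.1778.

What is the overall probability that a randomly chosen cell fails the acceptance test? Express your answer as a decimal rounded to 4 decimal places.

0.1528

P(F|B) = 1 − 0.9693 = 0.0307.
P(F) = P(F|A)·P(A) + P(F|B)·P(B) + P(F|C)·P(C)
      = 0.2108·0.49 + 0.0307·0.28 + 0.1778·0.23
      = 0.103292 + 0.008596 + 0.040894 = 0.152782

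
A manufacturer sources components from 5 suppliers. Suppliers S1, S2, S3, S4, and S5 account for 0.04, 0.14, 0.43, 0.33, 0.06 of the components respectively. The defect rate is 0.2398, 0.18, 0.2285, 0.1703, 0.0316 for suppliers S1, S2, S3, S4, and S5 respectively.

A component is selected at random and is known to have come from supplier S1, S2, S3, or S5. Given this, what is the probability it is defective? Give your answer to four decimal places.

0.2014

Let S = {S1, S2, S3, S5}.
P(S) = 0.04 + 0.14 + 0.43 + 0.06 = 0.67.
P(D ∩ S) = 0.2398·0.04 + 0.18·0.14 + 0.2285·0.43 + 0.0316·0.06 = 0.009592 + 0.0252 + 0.098255 + 0.001896 = 0.134943.
P(D | S) = 0.134943 / 0.67 = 0.201407…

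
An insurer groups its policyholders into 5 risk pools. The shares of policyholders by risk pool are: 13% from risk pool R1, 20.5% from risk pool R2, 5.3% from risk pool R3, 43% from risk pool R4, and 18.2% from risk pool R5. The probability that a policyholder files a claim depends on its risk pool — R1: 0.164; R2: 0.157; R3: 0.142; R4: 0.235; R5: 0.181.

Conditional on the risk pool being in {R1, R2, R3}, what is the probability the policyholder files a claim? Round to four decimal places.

Let S = {R1, R2, R3}.
P(S) = 0.13 + 0.205 + 0.053 = 0.388.
P(C ∩ S) = 0.164·0.13 + 0.157·0.205 + 0.142·0.053 = 0.02132 + 0.032185 + 0.007526 = 0.061031.
P(C | S) = 0.061031 / 0.388 = 0.157296…

P(C|S) ≈ 0.1573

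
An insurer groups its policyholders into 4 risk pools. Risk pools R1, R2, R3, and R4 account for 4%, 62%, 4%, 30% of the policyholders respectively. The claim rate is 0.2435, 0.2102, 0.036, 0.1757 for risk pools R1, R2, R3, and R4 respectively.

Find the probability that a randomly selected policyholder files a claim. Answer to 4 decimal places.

0.1942

P(C) = P(C|R1)·P(R1) + P(C|R2)·P(R2) + P(C|R3)·P(R3) + P(C|R4)·P(R4)
      = 0.2435·0.04 + 0.2102·0.62 + 0.036·0.04 + 0.1757·0.3
      = 0.00974 + 0.130324 + 0.00144 + 0.05271 = 0.194214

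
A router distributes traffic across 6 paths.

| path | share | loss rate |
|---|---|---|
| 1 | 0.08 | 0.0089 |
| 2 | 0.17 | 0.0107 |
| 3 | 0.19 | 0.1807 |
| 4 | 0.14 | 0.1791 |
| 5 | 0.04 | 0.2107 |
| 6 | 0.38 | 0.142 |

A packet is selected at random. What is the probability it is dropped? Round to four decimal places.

0.1243

By the law of total probability,
P(L) = P(L|1)·P(1) + P(L|2)·P(2) + P(L|3)·P(3) + P(L|4)·P(4) + P(L|5)·P(5) + P(L|6)·P(6)
      = 0.0089·0.08 + 0.0107·0.17 + 0.1807·0.19 + 0.1791·0.14 + 0.2107·0.04 + 0.142·0.38
      = 0.000712 + 0.001819 + 0.034333 + 0.025074 + 0.008428 + 0.05396 = 0.124326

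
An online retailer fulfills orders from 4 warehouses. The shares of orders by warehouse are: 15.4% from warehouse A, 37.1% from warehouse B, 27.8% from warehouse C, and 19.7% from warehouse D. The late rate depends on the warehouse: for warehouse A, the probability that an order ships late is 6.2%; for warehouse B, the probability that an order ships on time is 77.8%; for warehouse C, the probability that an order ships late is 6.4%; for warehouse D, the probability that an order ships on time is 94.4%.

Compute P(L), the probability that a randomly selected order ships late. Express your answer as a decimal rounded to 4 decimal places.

0.1207

P(L|B) = 1 − 0.778 = 0.222.
P(L|D) = 1 − 0.944 = 0.056.
By the law of total probability,
P(L) = P(L|A)·P(A) + P(L|B)·P(B) + P(L|C)·P(C) + P(L|D)·P(D)
      = 0.062·0.154 + 0.222·0.371 + 0.064·0.278 + 0.056·0.197
      = 0.009548 + 0.082362 + 0.017792 + 0.011032 = 0.120734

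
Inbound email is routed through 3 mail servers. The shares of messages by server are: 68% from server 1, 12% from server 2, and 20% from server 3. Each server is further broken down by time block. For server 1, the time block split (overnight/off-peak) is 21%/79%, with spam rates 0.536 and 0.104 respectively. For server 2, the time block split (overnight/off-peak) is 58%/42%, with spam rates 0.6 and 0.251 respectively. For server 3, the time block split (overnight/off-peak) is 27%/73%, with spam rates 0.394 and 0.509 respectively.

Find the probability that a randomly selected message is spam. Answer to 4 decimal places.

P(S) ≈ 0.2824

P(S|1) = 0.21·0.536 + 0.79·0.104 = 0.11256 + 0.08216 = 0.19472
P(S|2) = 0.58·0.6 + 0.42·0.251 = 0.348 + 0.10542 = 0.45342
P(S|3) = 0.27·0.394 + 0.73·0.509 = 0.10638 + 0.37157 = 0.47795
Then overall,
P(S) = 0.68·0.19472 + 0.12·0.45342 + 0.2·0.47795
      = 0.1324096 + 0.0544104 + 0.09559 = 0.28241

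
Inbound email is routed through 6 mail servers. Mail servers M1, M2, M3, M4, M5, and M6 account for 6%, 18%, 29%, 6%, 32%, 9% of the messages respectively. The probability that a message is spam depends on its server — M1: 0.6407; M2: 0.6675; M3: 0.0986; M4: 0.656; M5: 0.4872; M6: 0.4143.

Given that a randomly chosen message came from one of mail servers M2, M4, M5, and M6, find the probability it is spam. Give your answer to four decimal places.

P(S|J) ≈ 0.5426

Let J = {M2, M4, M5, M6}.
P(J) = 0.18 + 0.06 + 0.32 + 0.09 = 0.65.
P(S ∩ J) = 0.6675·0.18 + 0.656·0.06 + 0.4872·0.32 + 0.4143·0.09 = 0.12015 + 0.03936 + 0.155904 + 0.037287 = 0.352701.
P(S | J) = 0.352701 / 0.65 = 0.542617…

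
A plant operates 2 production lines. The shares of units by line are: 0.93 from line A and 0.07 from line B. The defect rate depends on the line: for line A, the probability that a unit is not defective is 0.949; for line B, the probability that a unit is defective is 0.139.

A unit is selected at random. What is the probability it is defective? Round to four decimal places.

P(D|A) = 1 − 0.949 = 0.051.
P(D) = P(D|A)·P(A) + P(D|B)·P(B)
      = 0.051·0.93 + 0.139·0.07
      = 0.04743 + 0.00973 = 0.05716

0.0572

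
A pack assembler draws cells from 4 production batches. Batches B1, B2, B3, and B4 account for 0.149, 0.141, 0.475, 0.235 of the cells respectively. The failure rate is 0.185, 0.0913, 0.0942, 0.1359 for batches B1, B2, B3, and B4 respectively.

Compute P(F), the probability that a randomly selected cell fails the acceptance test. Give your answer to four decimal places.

P(F) ≈ 0.1171

Using total probability over the partition,
P(F) = P(F|B1)·P(B1) + P(F|B2)·P(B2) + P(F|B3)·P(B3) + P(F|B4)·P(B4)
      = 0.185·0.149 + 0.0913·0.141 + 0.0942·0.475 + 0.1359·0.235
      = 0.027565 + 0.0128733 + 0.044745 + 0.0319365 = 0.1171198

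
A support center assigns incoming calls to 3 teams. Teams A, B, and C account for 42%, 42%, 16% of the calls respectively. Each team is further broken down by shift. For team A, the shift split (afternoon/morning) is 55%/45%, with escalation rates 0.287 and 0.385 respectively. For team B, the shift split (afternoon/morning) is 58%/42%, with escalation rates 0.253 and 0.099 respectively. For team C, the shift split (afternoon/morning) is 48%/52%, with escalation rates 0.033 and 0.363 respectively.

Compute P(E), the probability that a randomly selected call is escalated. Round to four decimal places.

0.2509

P(E|A) = 0.55·0.287 + 0.45·0.385 = 0.15785 + 0.17325 = 0.3311
P(E|B) = 0.58·0.253 + 0.42·0.099 = 0.14674 + 0.04158 = 0.18832
P(E|C) = 0.48·0.033 + 0.52·0.363 = 0.01584 + 0.18876 = 0.2046
Then overall,
P(E) = 0.42·0.3311 + 0.42·0.18832 + 0.16·0.2046
      = 0.139062 + 0.0790944 + 0.032736 = 0.2508924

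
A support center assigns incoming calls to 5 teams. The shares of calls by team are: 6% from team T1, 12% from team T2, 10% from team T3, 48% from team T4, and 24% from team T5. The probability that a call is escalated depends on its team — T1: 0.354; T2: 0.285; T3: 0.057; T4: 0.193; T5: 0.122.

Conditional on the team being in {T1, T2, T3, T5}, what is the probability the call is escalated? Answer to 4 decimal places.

Let S = {T1, T2, T3, T5}.
P(S) = 0.06 + 0.12 + 0.1 + 0.24 = 0.52.
P(E ∩ S) = 0.354·0.06 + 0.285·0.12 + 0.057·0.1 + 0.122·0.24 = 0.02124 + 0.0342 + 0.0057 + 0.02928 = 0.09042.
P(E | S) = 0.09042 / 0.52 = 0.173885…

P(E|S) ≈ 0.1739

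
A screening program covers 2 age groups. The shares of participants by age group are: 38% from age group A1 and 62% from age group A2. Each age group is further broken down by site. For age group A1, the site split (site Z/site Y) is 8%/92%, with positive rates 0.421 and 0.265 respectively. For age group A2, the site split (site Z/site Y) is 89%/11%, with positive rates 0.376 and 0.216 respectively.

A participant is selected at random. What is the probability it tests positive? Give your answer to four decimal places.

P(T|A1) = 0.08·0.421 + 0.92·0.265 = 0.03368 + 0.2438 = 0.27748
P(T|A2) = 0.89·0.376 + 0.11·0.216 = 0.33464 + 0.02376 = 0.3584
By total probability over the outer partition,
P(T) = 0.38·0.27748 + 0.62·0.3584
      = 0.1054424 + 0.222208 = 0.3276504

0.3277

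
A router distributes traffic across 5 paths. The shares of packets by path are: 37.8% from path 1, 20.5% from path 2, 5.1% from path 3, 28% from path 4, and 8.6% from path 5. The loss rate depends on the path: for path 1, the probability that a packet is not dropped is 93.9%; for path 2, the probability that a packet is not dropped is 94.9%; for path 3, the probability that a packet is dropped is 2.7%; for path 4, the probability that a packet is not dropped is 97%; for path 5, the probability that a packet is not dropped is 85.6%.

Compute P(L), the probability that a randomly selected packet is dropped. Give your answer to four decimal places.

P(L) ≈ 0.0557

P(L|1) = 1 − 0.939 = 0.061.
P(L|2) = 1 − 0.949 = 0.051.
P(L|4) = 1 − 0.97 = 0.03.
P(L|5) = 1 − 0.856 = 0.144.
Summing over the partition,
P(L) = P(L|1)·P(1) + P(L|2)·P(2) + P(L|3)·P(3) + P(L|4)·P(4) + P(L|5)·P(5)
      = 0.061·0.378 + 0.051·0.205 + 0.027·0.051 + 0.03·0.28 + 0.144·0.086
      = 0.023058 + 0.010455 + 0.001377 + 0.0084 + 0.012384 = 0.055674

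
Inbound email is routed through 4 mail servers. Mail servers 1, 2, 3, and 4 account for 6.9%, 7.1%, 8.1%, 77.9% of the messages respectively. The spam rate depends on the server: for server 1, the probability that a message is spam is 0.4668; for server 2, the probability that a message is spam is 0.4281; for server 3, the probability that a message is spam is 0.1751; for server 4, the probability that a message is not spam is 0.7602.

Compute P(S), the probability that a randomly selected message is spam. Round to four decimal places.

P(S|4) = 1 − 0.7602 = 0.2398.
P(S) = P(S|1)·P(1) + P(S|2)·P(2) + P(S|3)·P(3) + P(S|4)·P(4)
      = 0.4668·0.069 + 0.4281·0.071 + 0.1751·0.081 + 0.2398·0.779
      = 0.0322092 + 0.0303951 + 0.0141831 + 0.1868042 = 0.2635916

0.2636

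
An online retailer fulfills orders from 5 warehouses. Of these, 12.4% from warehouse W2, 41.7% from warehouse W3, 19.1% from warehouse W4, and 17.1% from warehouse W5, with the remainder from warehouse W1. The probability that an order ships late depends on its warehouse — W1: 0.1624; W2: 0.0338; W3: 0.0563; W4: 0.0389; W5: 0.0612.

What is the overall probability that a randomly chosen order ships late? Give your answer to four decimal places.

0.0613

P(W1) = 1 − (0.124 + 0.417 + 0.191 + 0.171) = 0.097.
Using total probability over the partition,
P(L) = P(L|W1)·P(W1) + P(L|W2)·P(W2) + P(L|W3)·P(W3) + P(L|W4)·P(W4) + P(L|W5)·P(W5)
      = 0.1624·0.097 + 0.0338·0.124 + 0.0563·0.417 + 0.0389·0.191 + 0.0612·0.171
      = 0.0157528 + 0.0041912 + 0.0234771 + 0.0074299 + 0.0104652 = 0.0613162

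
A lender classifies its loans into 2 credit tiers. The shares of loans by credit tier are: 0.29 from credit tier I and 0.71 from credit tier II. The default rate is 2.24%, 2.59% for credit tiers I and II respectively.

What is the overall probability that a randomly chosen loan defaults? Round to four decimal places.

P(D) = P(D|I)·P(I) + P(D|II)·P(II)
      = 0.0224·0.29 + 0.0259·0.71
      = 0.006496 + 0.018389 = 0.024885

0.0249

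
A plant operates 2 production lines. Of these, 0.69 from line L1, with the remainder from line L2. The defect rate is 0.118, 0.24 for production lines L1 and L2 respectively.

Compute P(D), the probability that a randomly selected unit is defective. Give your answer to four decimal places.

P(D) ≈ 0.1558

P(L2) = 1 − (0.69) = 0.31.
P(D) = P(D|L1)·P(L1) + P(D|L2)·P(L2)
      = 0.118·0.69 + 0.24·0.31
      = 0.08142 + 0.0744 = 0.15582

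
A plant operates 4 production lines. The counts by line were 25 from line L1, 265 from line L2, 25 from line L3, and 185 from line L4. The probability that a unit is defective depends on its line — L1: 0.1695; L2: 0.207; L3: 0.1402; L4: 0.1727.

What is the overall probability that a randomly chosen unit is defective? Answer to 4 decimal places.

Total: 25 + 265 + 25 + 185 = 500.
P(L1) = 25/500 = 0.05. P(L2) = 265/500 = 0.53. P(L3) = 25/500 = 0.05. P(L4) = 185/500 = 0.37.
By the law of total probability,
P(D) = P(D|L1)·P(L1) + P(D|L2)·P(L2) + P(D|L3)·P(L3) + P(D|L4)·P(L4)
      = 0.1695·0.05 + 0.207·0.53 + 0.1402·0.05 + 0.1727·0.37
      = 0.008475 + 0.10971 + 0.00701 + 0.063899 = 0.189094

P(D) ≈ 0.1891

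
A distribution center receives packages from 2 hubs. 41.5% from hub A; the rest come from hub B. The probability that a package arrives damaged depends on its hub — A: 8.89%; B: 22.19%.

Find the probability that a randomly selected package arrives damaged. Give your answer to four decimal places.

0.1667

P(B) = 1 − (0.415) = 0.585.
By the law of total probability,
P(D) = P(D|A)·P(A) + P(D|B)·P(B)
      = 0.0889·0.415 + 0.2219·0.585
      = 0.0368935 + 0.1298115 = 0.166705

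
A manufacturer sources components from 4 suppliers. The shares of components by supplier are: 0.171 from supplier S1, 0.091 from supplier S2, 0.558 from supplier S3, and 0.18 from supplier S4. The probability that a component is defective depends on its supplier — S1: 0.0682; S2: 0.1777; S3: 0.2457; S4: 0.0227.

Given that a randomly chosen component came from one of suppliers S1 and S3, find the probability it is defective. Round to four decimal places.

Let S = {S1, S3}.
P(S) = 0.171 + 0.558 = 0.729.
P(D ∩ S) = 0.0682·0.171 + 0.2457·0.558 = 0.0116622 + 0.1371006 = 0.1487628.
P(D | S) = 0.1487628 / 0.729 = 0.204064…

0.2041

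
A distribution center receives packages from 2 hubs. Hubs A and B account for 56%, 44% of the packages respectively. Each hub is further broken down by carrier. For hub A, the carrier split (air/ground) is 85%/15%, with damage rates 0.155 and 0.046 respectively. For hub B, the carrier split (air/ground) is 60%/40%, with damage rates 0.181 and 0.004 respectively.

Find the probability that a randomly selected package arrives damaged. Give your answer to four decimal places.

P(D|A) = 0.85·0.155 + 0.15·0.046 = 0.13175 + 0.0069 = 0.13865
P(D|B) = 0.6·0.181 + 0.4·0.004 = 0.1086 + 0.0016 = 0.1102
By total probability over the outer partition,
P(D) = 0.56·0.13865 + 0.44·0.1102
      = 0.077644 + 0.048488 = 0.126132

P(D) ≈ 0.1261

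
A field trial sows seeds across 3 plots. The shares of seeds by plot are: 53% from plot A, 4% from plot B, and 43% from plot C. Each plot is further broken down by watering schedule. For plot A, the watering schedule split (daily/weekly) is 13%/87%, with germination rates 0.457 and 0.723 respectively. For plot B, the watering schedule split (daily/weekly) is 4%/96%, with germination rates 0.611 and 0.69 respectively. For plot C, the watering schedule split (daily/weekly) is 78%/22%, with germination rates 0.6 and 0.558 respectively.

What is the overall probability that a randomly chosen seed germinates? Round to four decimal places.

P(G|A) = 0.13·0.457 + 0.87·0.723 = 0.05941 + 0.62901 = 0.68842
P(G|B) = 0.04·0.611 + 0.96·0.69 = 0.02444 + 0.6624 = 0.68684
P(G|C) = 0.78·0.6 + 0.22·0.558 = 0.468 + 0.12276 = 0.59076
By total probability over the outer partition,
P(G) = 0.53·0.68842 + 0.04·0.68684 + 0.43·0.59076
      = 0.3648626 + 0.0274736 + 0.2540268 = 0.646363

0.6464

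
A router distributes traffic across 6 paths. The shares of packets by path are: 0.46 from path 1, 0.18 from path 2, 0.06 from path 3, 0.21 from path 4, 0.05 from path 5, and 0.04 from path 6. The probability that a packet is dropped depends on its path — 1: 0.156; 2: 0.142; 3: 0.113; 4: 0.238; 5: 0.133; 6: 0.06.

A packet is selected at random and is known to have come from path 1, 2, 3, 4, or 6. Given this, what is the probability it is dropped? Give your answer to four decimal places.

0.1647

Let S = {1, 2, 3, 4, 6}.
P(S) = 0.46 + 0.18 + 0.06 + 0.21 + 0.04 = 0.95.
P(L ∩ S) = 0.156·0.46 + 0.142·0.18 + 0.113·0.06 + 0.238·0.21 + 0.06·0.04 = 0.07176 + 0.02556 + 0.00678 + 0.04998 + 0.0024 = 0.15648.
P(L | S) = 0.15648 / 0.95 = 0.164716…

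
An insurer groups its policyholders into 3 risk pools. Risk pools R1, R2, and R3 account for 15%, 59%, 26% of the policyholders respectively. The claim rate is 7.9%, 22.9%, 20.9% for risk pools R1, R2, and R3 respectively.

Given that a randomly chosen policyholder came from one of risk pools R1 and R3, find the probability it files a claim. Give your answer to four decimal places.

P(C|S) ≈ 0.1614

Let S = {R1, R3}.
P(S) = 0.15 + 0.26 = 0.41.
P(C ∩ S) = 0.079·0.15 + 0.209·0.26 = 0.01185 + 0.05434 = 0.06619.
P(C | S) = 0.06619 / 0.41 = 0.161439…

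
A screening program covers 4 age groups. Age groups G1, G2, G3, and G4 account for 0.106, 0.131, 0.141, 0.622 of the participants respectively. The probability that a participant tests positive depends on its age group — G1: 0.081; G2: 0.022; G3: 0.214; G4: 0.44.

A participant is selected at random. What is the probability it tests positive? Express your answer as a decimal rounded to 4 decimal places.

P(T) = P(T|G1)·P(G1) + P(T|G2)·P(G2) + P(T|G3)·P(G3) + P(T|G4)·P(G4)
      = 0.081·0.106 + 0.022·0.131 + 0.214·0.141 + 0.44·0.622
      = 0.008586 + 0.002882 + 0.030174 + 0.27368 = 0.315322

P(T) ≈ 0.3153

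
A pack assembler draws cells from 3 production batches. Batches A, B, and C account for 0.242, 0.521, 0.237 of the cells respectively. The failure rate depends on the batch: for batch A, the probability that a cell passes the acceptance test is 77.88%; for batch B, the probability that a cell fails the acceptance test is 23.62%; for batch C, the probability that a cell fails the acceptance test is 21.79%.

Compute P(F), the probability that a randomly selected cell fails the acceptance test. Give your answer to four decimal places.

0.2282

P(F|A) = 1 − 0.7788 = 0.2212.
P(F) = P(F|A)·P(A) + P(F|B)·P(B) + P(F|C)·P(C)
      = 0.2212·0.242 + 0.2362·0.521 + 0.2179·0.237
      = 0.0535304 + 0.1230602 + 0.0516423 = 0.2282329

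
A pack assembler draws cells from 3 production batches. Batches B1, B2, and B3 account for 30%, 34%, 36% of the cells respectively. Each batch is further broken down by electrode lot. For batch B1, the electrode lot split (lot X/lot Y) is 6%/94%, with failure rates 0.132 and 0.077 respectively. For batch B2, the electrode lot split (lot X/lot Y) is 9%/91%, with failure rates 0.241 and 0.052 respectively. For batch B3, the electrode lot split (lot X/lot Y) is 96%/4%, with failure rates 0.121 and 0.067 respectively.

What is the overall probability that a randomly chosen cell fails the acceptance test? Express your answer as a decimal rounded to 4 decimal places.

0.0903

P(F|B1) = 0.06·0.132 + 0.94·0.077 = 0.00792 + 0.07238 = 0.0803
P(F|B2) = 0.09·0.241 + 0.91·0.052 = 0.02169 + 0.04732 = 0.06901
P(F|B3) = 0.96·0.121 + 0.04·0.067 = 0.11616 + 0.00268 = 0.11884
Then overall,
P(F) = 0.3·0.0803 + 0.34·0.06901 + 0.36·0.11884
      = 0.02409 + 0.0234634 + 0.0427824 = 0.0903358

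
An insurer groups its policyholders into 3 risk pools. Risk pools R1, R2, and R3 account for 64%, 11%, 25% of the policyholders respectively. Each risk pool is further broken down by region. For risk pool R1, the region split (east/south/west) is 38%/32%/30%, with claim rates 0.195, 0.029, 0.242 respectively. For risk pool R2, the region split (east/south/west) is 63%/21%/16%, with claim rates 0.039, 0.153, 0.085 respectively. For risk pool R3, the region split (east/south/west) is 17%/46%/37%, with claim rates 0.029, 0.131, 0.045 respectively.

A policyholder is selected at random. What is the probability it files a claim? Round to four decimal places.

0.1280

P(C|R1) = 0.38·0.195 + 0.32·0.029 + 0.3·0.242 = 0.0741 + 0.00928 + 0.0726 = 0.15598
P(C|R2) = 0.63·0.039 + 0.21·0.153 + 0.16·0.085 = 0.02457 + 0.03213 + 0.0136 = 0.0703
P(C|R3) = 0.17·0.029 + 0.46·0.131 + 0.37·0.045 = 0.00493 + 0.06026 + 0.01665 = 0.08184
By total probability over the outer partition,
P(C) = 0.64·0.15598 + 0.11·0.0703 + 0.25·0.08184
      = 0.0998272 + 0.007733 + 0.02046 = 0.1280202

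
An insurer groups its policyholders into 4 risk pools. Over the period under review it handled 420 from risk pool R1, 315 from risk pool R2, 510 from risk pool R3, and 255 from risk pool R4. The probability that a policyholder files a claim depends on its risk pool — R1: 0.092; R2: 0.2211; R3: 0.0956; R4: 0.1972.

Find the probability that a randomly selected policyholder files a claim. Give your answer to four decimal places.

Total: 420 + 315 + 510 + 255 = 1500.
P(R1) = 420/1500 = 0.28. P(R2) = 315/1500 = 0.21. P(R3) = 510/1500 = 0.34. P(R4) = 255/1500 = 0.17.
Using total probability over the partition,
P(C) = P(C|R1)·P(R1) + P(C|R2)·P(R2) + P(C|R3)·P(R3) + P(C|R4)·P(R4)
      = 0.092·0.28 + 0.2211·0.21 + 0.0956·0.34 + 0.1972·0.17
      = 0.02576 + 0.046431 + 0.032504 + 0.033524 = 0.138219

P(C) ≈ 0.1382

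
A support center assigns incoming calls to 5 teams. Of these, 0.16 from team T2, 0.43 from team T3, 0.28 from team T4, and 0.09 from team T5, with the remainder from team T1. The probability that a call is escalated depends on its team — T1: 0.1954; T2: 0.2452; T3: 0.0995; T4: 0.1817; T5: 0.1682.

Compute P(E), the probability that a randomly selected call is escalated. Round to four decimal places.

P(T1) = 1 − (0.16 + 0.43 + 0.28 + 0.09) = 0.04.
Using total probability over the partition,
P(E) = P(E|T1)·P(T1) + P(E|T2)·P(T2) + P(E|T3)·P(T3) + P(E|T4)·P(T4) + P(E|T5)·P(T5)
      = 0.1954·0.04 + 0.2452·0.16 + 0.0995·0.43 + 0.1817·0.28 + 0.1682·0.09
      = 0.007816 + 0.039232 + 0.042785 + 0.050876 + 0.015138 = 0.155847

0.1558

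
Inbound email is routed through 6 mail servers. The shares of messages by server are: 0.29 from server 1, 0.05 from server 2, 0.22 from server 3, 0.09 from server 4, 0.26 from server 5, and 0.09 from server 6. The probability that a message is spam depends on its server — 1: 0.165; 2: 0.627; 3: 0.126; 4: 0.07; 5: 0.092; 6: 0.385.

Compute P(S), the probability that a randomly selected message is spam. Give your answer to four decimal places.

0.1718

P(S) = P(S|1)·P(1) + P(S|2)·P(2) + P(S|3)·P(3) + P(S|4)·P(4) + P(S|5)·P(5) + P(S|6)·P(6)
      = 0.165·0.29 + 0.627·0.05 + 0.126·0.22 + 0.07·0.09 + 0.092·0.26 + 0.385·0.09
      = 0.04785 + 0.03135 + 0.02772 + 0.0063 + 0.02392 + 0.03465 = 0.17179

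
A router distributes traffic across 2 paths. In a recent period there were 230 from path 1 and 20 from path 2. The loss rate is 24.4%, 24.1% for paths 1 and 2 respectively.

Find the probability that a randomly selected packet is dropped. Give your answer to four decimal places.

P(L) ≈ 0.2438

Total: 230 + 20 = 250.
P(1) = 230/250 = 0.92. P(2) = 20/250 = 0.08.
P(L) = P(L|1)·P(1) + P(L|2)·P(2)
      = 0.244·0.92 + 0.241·0.08
      = 0.22448 + 0.01928 = 0.24376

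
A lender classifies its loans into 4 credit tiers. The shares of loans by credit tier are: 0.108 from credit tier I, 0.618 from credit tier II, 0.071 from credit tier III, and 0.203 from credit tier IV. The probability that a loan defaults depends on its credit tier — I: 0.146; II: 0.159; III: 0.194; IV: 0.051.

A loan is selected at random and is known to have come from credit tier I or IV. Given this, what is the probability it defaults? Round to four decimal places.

Let S = {I, IV}.
P(S) = 0.108 + 0.203 = 0.311.
P(D ∩ S) = 0.146·0.108 + 0.051·0.203 = 0.015768 + 0.010353 = 0.026121.
P(D | S) = 0.026121 / 0.311 = 0.083990…

0.0840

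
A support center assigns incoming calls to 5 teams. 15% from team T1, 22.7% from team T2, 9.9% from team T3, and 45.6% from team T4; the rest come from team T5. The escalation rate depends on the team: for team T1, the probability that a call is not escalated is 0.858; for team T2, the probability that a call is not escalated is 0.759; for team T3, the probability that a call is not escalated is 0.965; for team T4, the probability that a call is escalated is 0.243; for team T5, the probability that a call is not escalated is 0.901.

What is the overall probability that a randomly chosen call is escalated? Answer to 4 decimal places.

P(T5) = 1 − (0.15 + 0.227 + 0.099 + 0.456) = 0.068.
P(E|T1) = 1 − 0.858 = 0.142.
P(E|T2) = 1 − 0.759 = 0.241.
P(E|T3) = 1 − 0.965 = 0.035.
P(E|T5) = 1 − 0.901 = 0.099.
P(E) = P(E|T1)·P(T1) + P(E|T2)·P(T2) + P(E|T3)·P(T3) + P(E|T4)·P(T4) + P(E|T5)·P(T5)
      = 0.142·0.15 + 0.241·0.227 + 0.035·0.099 + 0.243·0.456 + 0.099·0.068
      = 0.0213 + 0.054707 + 0.003465 + 0.110808 + 0.006732 = 0.197012

P(E) ≈ 0.1970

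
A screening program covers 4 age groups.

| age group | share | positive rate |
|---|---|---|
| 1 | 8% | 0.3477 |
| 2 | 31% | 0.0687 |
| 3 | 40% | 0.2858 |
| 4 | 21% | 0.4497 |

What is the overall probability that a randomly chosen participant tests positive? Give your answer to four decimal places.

0.2579

Using total probability over the partition,
P(T) = P(T|1)·P(1) + P(T|2)·P(2) + P(T|3)·P(3) + P(T|4)·P(4)
      = 0.3477·0.08 + 0.0687·0.31 + 0.2858·0.4 + 0.4497·0.21
      = 0.027816 + 0.021297 + 0.11432 + 0.094437 = 0.25787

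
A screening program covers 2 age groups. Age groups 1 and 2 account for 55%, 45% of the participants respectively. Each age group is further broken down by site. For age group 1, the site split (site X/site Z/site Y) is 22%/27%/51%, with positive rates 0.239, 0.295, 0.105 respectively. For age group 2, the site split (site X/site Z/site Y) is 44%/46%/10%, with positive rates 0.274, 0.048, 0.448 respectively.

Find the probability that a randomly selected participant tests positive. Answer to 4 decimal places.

P(T|1) = 0.22·0.239 + 0.27·0.295 + 0.51·0.105 = 0.05258 + 0.07965 + 0.05355 = 0.18578
P(T|2) = 0.44·0.274 + 0.46·0.048 + 0.1·0.448 = 0.12056 + 0.02208 + 0.0448 = 0.18744
By total probability over the outer partition,
P(T) = 0.55·0.18578 + 0.45·0.18744
      = 0.102179 + 0.084348 = 0.186527

0.1865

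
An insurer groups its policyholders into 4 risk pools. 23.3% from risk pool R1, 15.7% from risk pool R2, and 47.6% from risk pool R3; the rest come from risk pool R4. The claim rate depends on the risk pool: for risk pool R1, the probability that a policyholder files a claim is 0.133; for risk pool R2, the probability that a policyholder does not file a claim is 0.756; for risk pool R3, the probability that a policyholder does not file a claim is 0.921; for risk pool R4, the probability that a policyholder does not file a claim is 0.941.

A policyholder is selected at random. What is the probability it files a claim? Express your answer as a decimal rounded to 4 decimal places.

P(C) ≈ 0.1148

P(R4) = 1 − (0.233 + 0.157 + 0.476) = 0.134.
P(C|R2) = 1 − 0.756 = 0.244.
P(C|R3) = 1 − 0.921 = 0.079.
P(C|R4) = 1 − 0.941 = 0.059.
P(C) = P(C|R1)·P(R1) + P(C|R2)·P(R2) + P(C|R3)·P(R3) + P(C|R4)·P(R4)
      = 0.133·0.233 + 0.244·0.157 + 0.079·0.476 + 0.059·0.134
      = 0.030989 + 0.038308 + 0.037604 + 0.007906 = 0.114807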